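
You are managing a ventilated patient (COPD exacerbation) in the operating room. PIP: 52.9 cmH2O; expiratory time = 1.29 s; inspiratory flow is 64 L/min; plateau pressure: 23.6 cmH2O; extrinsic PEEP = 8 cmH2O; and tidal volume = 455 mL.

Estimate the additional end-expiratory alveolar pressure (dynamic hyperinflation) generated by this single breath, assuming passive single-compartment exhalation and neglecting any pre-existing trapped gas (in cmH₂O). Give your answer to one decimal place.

Flow: 64 L/min ÷ 60 = 1.0667 L/s.
R = (PIP − Pplat)/V̇ = (52.9 − 23.6) / 1.0667 = 29.3/1.0667 = 27.468 cmH2O·s/L.
C = Vt/(Pplat − PEEP) = 455.0 / (23.6 − 8) = 455.0/15.6 = 29.167 mL/cmH2O.
τ = R × C = 27.468 × 0.02917 L/cmH2O = 0.8012 s.
Fraction remaining = e^(−Te/τ) = e^(−1.29/0.8012) = 0.1999; trapped volume = 455.0 × 0.1999 = 90.955 mL.
Additional alveolar pressure from trapping ≈ V_trapped / C = 90.955 / 29.167 = 3.118 cmH2O.

3.1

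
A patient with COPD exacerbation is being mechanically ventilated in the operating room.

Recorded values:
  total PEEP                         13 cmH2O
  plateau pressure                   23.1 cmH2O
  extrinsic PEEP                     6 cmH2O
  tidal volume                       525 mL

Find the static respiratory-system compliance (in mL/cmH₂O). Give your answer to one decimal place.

52.0

End-expiratory occlusion gives total PEEP = 13 cmH2O (intrinsic PEEP = 13 − 6 = 7). Use total PEEP for the elastic gradient.
Cstat = Vt / (Pplat − PEEPtotal) = 525 / (23.1 − 13) = 525 / 10.1 = 51.98 mL/cmH2O.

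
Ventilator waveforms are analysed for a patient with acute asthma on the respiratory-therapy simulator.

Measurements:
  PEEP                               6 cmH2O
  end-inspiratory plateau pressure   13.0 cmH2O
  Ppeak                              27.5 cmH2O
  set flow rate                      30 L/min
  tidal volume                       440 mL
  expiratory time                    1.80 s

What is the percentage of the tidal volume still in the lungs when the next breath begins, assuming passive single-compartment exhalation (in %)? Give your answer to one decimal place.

37.3

Flow: 30 L/min ÷ 60 = 0.5 L/s.
R = (PIP − Pplat)/V̇ = (27.5 − 13.0) / 0.5 = 14.5/0.5 = 29.0 cmH2O·s/L.
C = Vt/(Pplat − PEEP) = 440.0 / (13.0 − 6) = 440.0/7.0 = 62.857 mL/cmH2O.
τ = R × C = 29.0 × 0.06286 L/cmH2O = 1.823 s.
Fraction remaining at end-expiration = e^(−Te/τ) = e^(−1.80/1.823) = 0.3726 → 37.26%.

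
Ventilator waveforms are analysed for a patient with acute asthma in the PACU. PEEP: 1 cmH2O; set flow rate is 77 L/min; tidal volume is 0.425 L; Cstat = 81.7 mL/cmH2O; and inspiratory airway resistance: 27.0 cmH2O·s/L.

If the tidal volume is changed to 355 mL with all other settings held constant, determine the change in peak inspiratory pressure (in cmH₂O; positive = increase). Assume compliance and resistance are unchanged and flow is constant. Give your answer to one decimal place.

PIP = Vt/C + R·V̇ + PEEP (constant-flow equation of motion).
Only the elastic term changes: ΔPIP = ΔVt / C = (355 − 425) / 81.7 = -0.8568 cmH2O.

-0.9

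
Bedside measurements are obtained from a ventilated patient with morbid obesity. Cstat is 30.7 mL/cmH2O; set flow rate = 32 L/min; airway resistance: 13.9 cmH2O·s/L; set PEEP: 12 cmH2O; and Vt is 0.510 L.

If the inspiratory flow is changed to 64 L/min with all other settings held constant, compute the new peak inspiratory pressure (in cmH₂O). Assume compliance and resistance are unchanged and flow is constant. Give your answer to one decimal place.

43.4

Flow: 32 L/min ÷ 60 = 0.5333 L/s.
New flow: 64 L/min ÷ 60 = 1.0667 L/s.
PIP = Vt/C + R·V̇ + PEEP (constant-flow equation of motion).
Only the resistive term changes: ΔPIP = R × ΔV̇ = 13.9 × (1.0667 − 0.5333) = 13.9 × 0.5334 = 7.414 cmH2O.
Original PIP = 510/30.7 + 13.9×0.5333 + 12 = 36.025 cmH2O; new PIP = 36.025 + (7.414) = 43.439 cmH2O.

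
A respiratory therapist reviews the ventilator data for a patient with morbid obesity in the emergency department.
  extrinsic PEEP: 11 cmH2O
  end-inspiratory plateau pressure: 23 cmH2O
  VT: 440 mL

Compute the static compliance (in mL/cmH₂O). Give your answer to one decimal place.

Cstat = Vt / (Pplat − PEEP) = 440 / (23 − 11) = 440 / 12.0 = 36.667 mL/cmH2O.

36.7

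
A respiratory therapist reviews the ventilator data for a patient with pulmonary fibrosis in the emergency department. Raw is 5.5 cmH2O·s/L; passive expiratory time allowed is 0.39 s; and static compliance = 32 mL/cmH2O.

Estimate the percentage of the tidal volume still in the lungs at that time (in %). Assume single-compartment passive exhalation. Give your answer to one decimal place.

τ = R × C = 5.5 × 32 mL/cmH2O = 5.5 × 0.032 L/cmH2O = 0.176 s.
Passive exhalation: V(t)/V₀ = e^(−t/τ) = e^(−0.39/0.176) = 0.1091.
Fraction remaining = 0.1091 → 10.91%.

10.9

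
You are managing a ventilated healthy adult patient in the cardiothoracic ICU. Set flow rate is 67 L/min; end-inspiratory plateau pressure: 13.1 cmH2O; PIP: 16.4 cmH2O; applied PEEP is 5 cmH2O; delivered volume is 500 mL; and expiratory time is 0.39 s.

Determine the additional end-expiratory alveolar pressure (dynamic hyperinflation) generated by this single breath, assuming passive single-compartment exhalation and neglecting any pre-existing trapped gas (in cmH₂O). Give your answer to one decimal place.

Flow: 67 L/min ÷ 60 = 1.1167 L/s.
R = (PIP − Pplat)/V̇ = (16.4 − 13.1) / 1.1167 = 3.3/1.1167 = 2.955 cmH2O·s/L.
C = Vt/(Pplat − PEEP) = 500.0 / (13.1 − 5) = 500.0/8.1 = 61.728 mL/cmH2O.
τ = R × C = 2.955 × 0.06173 L/cmH2O = 0.1824 s.
Fraction remaining = e^(−Te/τ) = e^(−0.39/0.1824) = 0.1179; trapped volume = 500.0 × 0.1179 = 58.95 mL.
Additional alveolar pressure from trapping ≈ V_trapped / C = 58.95 / 61.728 = 0.955 cmH2O.

1.0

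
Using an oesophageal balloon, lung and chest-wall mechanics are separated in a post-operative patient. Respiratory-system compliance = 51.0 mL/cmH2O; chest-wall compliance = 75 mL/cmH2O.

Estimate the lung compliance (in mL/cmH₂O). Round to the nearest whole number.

159

1/CL = 1/Crs − 1/Ccw.
1/CL = 1/51.0 − 1/75 = 0.006275.
CL = 159.36 mL/cmH2O.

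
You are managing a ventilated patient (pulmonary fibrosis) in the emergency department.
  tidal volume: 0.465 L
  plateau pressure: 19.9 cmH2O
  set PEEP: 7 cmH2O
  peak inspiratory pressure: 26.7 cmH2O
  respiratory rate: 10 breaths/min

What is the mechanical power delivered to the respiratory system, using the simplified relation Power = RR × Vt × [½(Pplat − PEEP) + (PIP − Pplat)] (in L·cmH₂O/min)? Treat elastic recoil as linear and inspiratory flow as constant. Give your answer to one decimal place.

Per-breath work = Vt × [½(Pplat−PEEP) + (PIP−Pplat)] = 0.465 × [0.5×12.9 + 6.8] = 0.465 × 13.25 = 6.161 L·cmH2O.
Power = 10 × 6.161 = 61.61 L·cmH2O/min.

61.6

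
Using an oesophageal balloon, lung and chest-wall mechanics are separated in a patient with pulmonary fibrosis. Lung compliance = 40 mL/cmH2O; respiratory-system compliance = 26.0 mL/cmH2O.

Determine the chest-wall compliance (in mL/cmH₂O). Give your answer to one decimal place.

74.3

1/Ccw = 1/Crs − 1/CL.
1/Ccw = 1/26.0 − 1/40 = 0.01346.
Ccw = 74.294 mL/cmH2O.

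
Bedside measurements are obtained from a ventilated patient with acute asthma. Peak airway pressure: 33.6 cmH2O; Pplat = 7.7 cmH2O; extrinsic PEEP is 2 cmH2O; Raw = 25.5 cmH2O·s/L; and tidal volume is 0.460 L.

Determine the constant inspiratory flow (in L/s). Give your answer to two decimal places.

1.02

flow = (PIP − Pplat) / Raw = 25.9 / 25.5 = 1.016 L/s.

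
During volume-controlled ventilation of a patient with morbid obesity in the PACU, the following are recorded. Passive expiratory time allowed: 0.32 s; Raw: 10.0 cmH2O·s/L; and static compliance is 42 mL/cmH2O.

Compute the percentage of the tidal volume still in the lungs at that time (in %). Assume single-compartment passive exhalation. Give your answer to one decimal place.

τ = R × C = 10.0 × 42 mL/cmH2O = 10.0 × 0.042 L/cmH2O = 0.42 s.
Passive exhalation: V(t)/V₀ = e^(−t/τ) = e^(−0.32/0.42) = 0.4668.
Fraction remaining = 0.4668 → 46.68%.

46.7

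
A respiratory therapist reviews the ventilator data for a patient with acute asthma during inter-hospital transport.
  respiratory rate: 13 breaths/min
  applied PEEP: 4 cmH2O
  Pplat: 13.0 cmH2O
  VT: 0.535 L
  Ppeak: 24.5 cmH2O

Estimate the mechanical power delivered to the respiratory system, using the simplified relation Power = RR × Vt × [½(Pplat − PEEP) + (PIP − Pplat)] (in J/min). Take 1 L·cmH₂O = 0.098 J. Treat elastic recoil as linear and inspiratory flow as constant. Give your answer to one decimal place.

Per-breath work = Vt × [½(Pplat−PEEP) + (PIP−Pplat)] = 0.535 × [0.5×9.0 + 11.5] = 0.535 × 16.0 = 8.56 L·cmH2O.
Power = 13 × 8.56 = 111.28 L·cmH2O/min.
× 0.098 J/(L·cmH2O) → 10.905 J/min.

10.9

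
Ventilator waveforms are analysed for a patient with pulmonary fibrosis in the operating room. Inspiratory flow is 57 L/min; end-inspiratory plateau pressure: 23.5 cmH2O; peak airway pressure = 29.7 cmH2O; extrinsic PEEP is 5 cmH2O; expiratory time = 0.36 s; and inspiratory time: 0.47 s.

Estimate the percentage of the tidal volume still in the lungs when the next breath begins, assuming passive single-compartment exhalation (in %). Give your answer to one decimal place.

10.2

Flow: 57 L/min ÷ 60 = 0.95 L/s.
Vt = flow × Ti = 0.95 L/s × 0.47 s × 1000 mL/L = 446.5 mL.
R = (PIP − Pplat)/V̇ = (29.7 − 23.5) / 0.95 = 6.2/0.95 = 6.526 cmH2O·s/L.
C = Vt/(Pplat − PEEP) = 446.5 / (23.5 − 5) = 446.5/18.5 = 24.135 mL/cmH2O.
τ = R × C = 6.526 × 0.02414 L/cmH2O = 0.1575 s.
Fraction remaining at end-expiration = e^(−Te/τ) = e^(−0.36/0.1575) = 0.1017 → 10.17%.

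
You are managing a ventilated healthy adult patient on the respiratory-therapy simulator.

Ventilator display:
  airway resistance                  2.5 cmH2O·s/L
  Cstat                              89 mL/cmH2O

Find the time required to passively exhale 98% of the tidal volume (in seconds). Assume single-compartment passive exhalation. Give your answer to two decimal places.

τ = R × C = 2.5 × 89 mL/cmH2O = 2.5 × 0.089 L/cmH2O = 0.2225 s.
Exhaled fraction f = 1 − e^(−t/τ) → t = −τ·ln(1 − f) = −0.2225·ln(0.02) = 0.8704 s.

0.87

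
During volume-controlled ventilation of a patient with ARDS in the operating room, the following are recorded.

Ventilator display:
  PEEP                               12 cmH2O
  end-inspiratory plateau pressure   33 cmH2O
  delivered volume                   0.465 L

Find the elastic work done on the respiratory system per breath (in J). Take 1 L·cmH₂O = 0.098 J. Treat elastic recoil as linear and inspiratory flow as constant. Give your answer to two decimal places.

0.48

Elastic work ≈ ½ × (Pplat − PEEP) × Vt = 0.5 × (33 − 12) × 0.465 L = 0.5 × 21.0 × 0.465 = 4.883 L·cmH2O.
× 0.098 J/(L·cmH2O) → 0.4785 J.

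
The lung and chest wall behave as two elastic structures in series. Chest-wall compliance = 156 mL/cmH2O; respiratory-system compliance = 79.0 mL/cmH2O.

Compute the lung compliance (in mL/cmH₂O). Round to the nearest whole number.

160

1/CL = 1/Crs − 1/Ccw.
1/CL = 1/79.0 − 1/156 = 0.006248.
CL = 160.05 mL/cmH2O.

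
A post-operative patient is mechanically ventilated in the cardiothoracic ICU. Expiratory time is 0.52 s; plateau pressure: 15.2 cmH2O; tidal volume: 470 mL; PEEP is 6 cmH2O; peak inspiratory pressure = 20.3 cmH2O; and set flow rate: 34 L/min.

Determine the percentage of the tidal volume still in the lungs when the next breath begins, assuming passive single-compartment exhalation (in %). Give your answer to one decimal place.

32.3

Flow: 34 L/min ÷ 60 = 0.5667 L/s.
R = (PIP − Pplat)/V̇ = (20.3 − 15.2) / 0.5667 = 5.1/0.5667 = 8.999 cmH2O·s/L.
C = Vt/(Pplat − PEEP) = 470.0 / (15.2 − 6) = 470.0/9.2 = 51.087 mL/cmH2O.
τ = R × C = 8.999 × 0.05109 L/cmH2O = 0.4598 s.
Fraction remaining at end-expiration = e^(−Te/τ) = e^(−0.52/0.4598) = 0.3227 → 32.27%.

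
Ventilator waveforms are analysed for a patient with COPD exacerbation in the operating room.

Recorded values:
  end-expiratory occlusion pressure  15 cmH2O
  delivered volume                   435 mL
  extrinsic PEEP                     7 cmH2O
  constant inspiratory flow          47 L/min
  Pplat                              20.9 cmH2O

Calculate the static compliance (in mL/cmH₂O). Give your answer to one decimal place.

End-expiratory occlusion gives total PEEP = 15 cmH2O (intrinsic PEEP = 15 − 7 = 8). Use total PEEP for the elastic gradient.
Cstat = Vt / (Pplat − PEEPtotal) = 435 / (20.9 − 15) = 435 / 5.9 = 73.729 mL/cmH2O.

73.7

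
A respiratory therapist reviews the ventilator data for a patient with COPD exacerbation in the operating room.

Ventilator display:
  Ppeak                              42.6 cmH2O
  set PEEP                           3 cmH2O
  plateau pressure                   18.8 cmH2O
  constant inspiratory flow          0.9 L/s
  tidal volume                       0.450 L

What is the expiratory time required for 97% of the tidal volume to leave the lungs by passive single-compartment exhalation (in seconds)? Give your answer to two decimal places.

2.64

R = (PIP − Pplat)/V̇ = (42.6 − 18.8) / 0.9 = 23.8/0.9 = 26.444 cmH2O·s/L.
C = Vt/(Pplat − PEEP) = 450.0 / (18.8 − 3) = 450.0/15.8 = 28.481 mL/cmH2O.
τ = R × C = 26.444 × 0.02848 L/cmH2O = 0.7531 s.
t = −τ·ln(1 − 0.97) = −0.7531·ln(0.03) = 2.641 s.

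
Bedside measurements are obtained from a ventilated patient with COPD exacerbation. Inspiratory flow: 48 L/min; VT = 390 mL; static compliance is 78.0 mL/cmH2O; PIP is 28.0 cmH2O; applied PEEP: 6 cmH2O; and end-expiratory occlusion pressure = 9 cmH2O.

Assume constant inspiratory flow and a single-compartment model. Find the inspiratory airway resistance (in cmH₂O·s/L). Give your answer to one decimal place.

17.5

Flow: 48 L/min ÷ 60 = 0.8 L/s.
Total PEEP = 9 cmH2O (set 6 + intrinsic 3); this is the baseline alveolar pressure.
Equation of motion (constant flow): PIP = Vt/C + R·V̇ + PEEP.
R·V̇ = PIP − Vt/C − PEEP = 28.0 − 390/78.0 − 9 = 28.0 − 5.0 − 9 = 14.0 cmH2O.
R = 14.0 / 0.8 = 17.5 cmH2O·s/L.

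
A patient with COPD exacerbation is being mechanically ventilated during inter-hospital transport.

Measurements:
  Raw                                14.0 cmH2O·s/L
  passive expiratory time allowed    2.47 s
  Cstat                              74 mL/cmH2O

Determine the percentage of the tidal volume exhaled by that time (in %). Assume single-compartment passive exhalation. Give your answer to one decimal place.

90.8

τ = R × C = 14.0 × 74 mL/cmH2O = 14.0 × 0.074 L/cmH2O = 1.036 s.
Passive exhalation: V(t)/V₀ = e^(−t/τ) = e^(−2.47/1.036) = 0.09217.
Fraction exhaled = 1 − 0.09217 = 0.9078 → 90.78%.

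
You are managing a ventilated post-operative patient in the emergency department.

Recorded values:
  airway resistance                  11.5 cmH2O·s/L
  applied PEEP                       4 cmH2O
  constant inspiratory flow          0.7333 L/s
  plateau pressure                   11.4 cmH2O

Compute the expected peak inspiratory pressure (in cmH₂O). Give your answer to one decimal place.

PIP = Pplat + Raw × flow = 11.4 + 11.5 × 0.7333 = 11.4 + 8.433 = 19.833 cmH2O.

19.8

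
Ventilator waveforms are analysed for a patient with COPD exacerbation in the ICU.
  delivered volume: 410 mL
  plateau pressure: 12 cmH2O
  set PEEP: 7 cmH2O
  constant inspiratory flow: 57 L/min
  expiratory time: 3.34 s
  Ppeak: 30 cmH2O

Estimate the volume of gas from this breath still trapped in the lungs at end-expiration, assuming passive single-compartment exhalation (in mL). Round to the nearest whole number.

48

Flow: 57 L/min ÷ 60 = 0.95 L/s.
R = (PIP − Pplat)/V̇ = (30 − 12) / 0.95 = 18.0/0.95 = 18.947 cmH2O·s/L.
C = Vt/(Pplat − PEEP) = 410.0 / (12 − 7) = 410.0/5.0 = 82.0 mL/cmH2O.
τ = R × C = 18.947 × 0.082 L/cmH2O = 1.554 s.
Fraction remaining = e^(−Te/τ) = e^(−3.34/1.554) = 0.1166.
Trapped volume = 410.0 × 0.1166 = 47.806 mL.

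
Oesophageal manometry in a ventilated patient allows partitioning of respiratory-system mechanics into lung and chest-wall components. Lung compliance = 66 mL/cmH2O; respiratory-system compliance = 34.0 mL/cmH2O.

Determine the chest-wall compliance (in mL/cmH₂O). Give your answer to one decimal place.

1/Ccw = 1/Crs − 1/CL.
1/Ccw = 1/34.0 − 1/66 = 0.01426.
Ccw = 70.126 mL/cmH2O.

70.1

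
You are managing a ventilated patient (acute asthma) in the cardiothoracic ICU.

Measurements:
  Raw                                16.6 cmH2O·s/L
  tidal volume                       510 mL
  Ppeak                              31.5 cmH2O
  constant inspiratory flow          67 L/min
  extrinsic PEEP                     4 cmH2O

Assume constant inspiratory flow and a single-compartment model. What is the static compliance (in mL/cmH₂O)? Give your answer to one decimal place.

56.9

Flow: 67 L/min ÷ 60 = 1.1167 L/s.
Equation of motion (constant flow): PIP = Vt/C + R·V̇ + PEEP.
Vt/C = PIP − R·V̇ − PEEP = 31.5 − 16.6×1.1167 − 4 = 31.5 − 18.537 − 4 = 8.963 cmH2O.
C = Vt / 8.963 = 510 / 8.963 = 56.901 mL/cmH2O.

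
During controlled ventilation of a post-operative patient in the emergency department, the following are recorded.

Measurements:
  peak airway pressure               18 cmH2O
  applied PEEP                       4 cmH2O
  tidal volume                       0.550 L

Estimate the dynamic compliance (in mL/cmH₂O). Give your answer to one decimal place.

39.3

Dynamic compliance = Vt / (PIP − PEEP) = 550 / (18 − 4) = 550 / 14.0 = 39.286 mL/cmH2O.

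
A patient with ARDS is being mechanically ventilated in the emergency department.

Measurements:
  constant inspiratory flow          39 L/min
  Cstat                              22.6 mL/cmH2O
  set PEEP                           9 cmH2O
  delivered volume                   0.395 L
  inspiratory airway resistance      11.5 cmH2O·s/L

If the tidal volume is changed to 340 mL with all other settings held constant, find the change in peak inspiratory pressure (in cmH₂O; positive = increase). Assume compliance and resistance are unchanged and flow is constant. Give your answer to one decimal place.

PIP = Vt/C + R·V̇ + PEEP (constant-flow equation of motion).
Only the elastic term changes: ΔPIP = ΔVt / C = (340 − 395) / 22.6 = -2.434 cmH2O.

-2.4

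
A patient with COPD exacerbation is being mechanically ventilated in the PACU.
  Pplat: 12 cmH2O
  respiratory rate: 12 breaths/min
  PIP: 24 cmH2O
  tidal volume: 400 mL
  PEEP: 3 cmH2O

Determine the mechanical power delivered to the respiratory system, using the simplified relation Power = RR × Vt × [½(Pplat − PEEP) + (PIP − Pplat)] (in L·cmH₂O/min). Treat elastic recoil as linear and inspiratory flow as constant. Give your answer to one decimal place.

79.2

Per-breath work = Vt × [½(Pplat−PEEP) + (PIP−Pplat)] = 0.400 × [0.5×9.0 + 12.0] = 0.400 × 16.5 = 6.6 L·cmH2O.
Power = 12 × 6.6 = 79.2 L·cmH2O/min.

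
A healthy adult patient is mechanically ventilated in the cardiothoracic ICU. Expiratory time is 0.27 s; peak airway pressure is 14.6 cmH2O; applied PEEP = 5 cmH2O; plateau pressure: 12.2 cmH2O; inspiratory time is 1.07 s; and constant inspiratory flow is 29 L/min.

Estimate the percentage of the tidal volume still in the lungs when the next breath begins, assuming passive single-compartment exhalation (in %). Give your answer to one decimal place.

Flow: 29 L/min ÷ 60 = 0.4833 L/s.
Vt = flow × Ti = 0.4833 L/s × 1.07 s × 1000 mL/L = 517.13 mL.
R = (PIP − Pplat)/V̇ = (14.6 − 12.2) / 0.4833 = 2.4/0.4833 = 4.966 cmH2O·s/L.
C = Vt/(Pplat − PEEP) = 517.13 / (12.2 − 5) = 517.13/7.2 = 71.824 mL/cmH2O.
τ = R × C = 4.966 × 0.07182 L/cmH2O = 0.3567 s.
Fraction remaining at end-expiration = e^(−Te/τ) = e^(−0.27/0.3567) = 0.4691 → 46.91%.

46.9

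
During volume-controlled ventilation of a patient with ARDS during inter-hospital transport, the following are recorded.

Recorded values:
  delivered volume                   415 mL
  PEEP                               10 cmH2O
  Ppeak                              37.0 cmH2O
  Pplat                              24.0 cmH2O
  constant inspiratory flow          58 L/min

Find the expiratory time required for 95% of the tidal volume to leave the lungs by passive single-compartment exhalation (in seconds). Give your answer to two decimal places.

1.19

Flow: 58 L/min ÷ 60 = 0.9667 L/s.
R = (PIP − Pplat)/V̇ = (37.0 − 24.0) / 0.9667 = 13.0/0.9667 = 13.448 cmH2O·s/L.
C = Vt/(Pplat − PEEP) = 415.0 / (24.0 − 10) = 415.0/14.0 = 29.643 mL/cmH2O.
τ = R × C = 13.448 × 0.02964 L/cmH2O = 0.3986 s.
t = −τ·ln(1 − 0.95) = −0.3986·ln(0.05) = 1.194 s.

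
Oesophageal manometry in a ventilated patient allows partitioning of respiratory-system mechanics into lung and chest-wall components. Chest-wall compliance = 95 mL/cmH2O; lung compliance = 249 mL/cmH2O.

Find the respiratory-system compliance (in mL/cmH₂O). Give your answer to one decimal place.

68.8

Lung and chest wall are elastances in series: 1/Crs = 1/CL + 1/Ccw.
1/Crs = 1/249 + 1/95 = 0.01454.
Crs = 68.776 mL/cmH2O.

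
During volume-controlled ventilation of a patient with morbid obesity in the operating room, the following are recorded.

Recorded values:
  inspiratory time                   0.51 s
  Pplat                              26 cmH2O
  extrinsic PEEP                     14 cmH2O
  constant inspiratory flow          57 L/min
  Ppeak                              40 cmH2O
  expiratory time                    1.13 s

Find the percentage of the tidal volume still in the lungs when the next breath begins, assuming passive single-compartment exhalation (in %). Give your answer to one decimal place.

15.0

Flow: 57 L/min ÷ 60 = 0.95 L/s.
Vt = flow × Ti = 0.95 L/s × 0.51 s × 1000 mL/L = 484.5 mL.
R = (PIP − Pplat)/V̇ = (40 − 26) / 0.95 = 14.0/0.95 = 14.737 cmH2O·s/L.
C = Vt/(Pplat − PEEP) = 484.5 / (26 − 14) = 484.5/12.0 = 40.375 mL/cmH2O.
τ = R × C = 14.737 × 0.04038 L/cmH2O = 0.5951 s.
Fraction remaining at end-expiration = e^(−Te/τ) = e^(−1.13/0.5951) = 0.1497 → 14.97%.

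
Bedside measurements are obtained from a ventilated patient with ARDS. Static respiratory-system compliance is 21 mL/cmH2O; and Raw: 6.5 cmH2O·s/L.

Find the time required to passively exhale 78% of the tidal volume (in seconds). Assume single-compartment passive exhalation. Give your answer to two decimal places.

0.21

τ = R × C = 6.5 × 21 mL/cmH2O = 6.5 × 0.021 L/cmH2O = 0.1365 s.
Exhaled fraction f = 1 − e^(−t/τ) → t = −τ·ln(1 − f) = −0.1365·ln(0.22) = 0.2067 s.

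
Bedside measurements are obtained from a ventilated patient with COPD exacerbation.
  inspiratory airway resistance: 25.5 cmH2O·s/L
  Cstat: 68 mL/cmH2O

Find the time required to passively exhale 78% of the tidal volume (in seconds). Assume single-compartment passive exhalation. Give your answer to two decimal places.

2.63

τ = R × C = 25.5 × 68 mL/cmH2O = 25.5 × 0.068 L/cmH2O = 1.734 s.
Exhaled fraction f = 1 − e^(−t/τ) → t = −τ·ln(1 − f) = −1.734·ln(0.22) = 2.625 s.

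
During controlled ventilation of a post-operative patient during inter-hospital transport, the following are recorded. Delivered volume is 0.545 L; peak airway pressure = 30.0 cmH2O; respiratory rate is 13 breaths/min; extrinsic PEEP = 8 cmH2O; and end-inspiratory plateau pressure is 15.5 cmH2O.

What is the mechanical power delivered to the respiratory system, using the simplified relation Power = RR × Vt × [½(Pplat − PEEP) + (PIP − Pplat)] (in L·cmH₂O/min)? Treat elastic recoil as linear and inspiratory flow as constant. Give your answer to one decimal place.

Per-breath work = Vt × [½(Pplat−PEEP) + (PIP−Pplat)] = 0.545 × [0.5×7.5 + 14.5] = 0.545 × 18.25 = 9.946 L·cmH2O.
Power = 13 × 9.946 = 129.3 L·cmH2O/min.

129.3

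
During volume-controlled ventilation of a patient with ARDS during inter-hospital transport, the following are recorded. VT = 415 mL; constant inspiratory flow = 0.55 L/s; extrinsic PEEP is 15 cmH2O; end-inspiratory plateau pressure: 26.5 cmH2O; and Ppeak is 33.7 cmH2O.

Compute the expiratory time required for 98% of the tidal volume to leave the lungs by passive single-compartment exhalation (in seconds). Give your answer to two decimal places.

1.85

R = (PIP − Pplat)/V̇ = (33.7 − 26.5) / 0.55 = 7.2/0.55 = 13.091 cmH2O·s/L.
C = Vt/(Pplat − PEEP) = 415.0 / (26.5 − 15) = 415.0/11.5 = 36.087 mL/cmH2O.
τ = R × C = 13.091 × 0.03609 L/cmH2O = 0.4725 s.
t = −τ·ln(1 − 0.98) = −0.4725·ln(0.02) = 1.848 s.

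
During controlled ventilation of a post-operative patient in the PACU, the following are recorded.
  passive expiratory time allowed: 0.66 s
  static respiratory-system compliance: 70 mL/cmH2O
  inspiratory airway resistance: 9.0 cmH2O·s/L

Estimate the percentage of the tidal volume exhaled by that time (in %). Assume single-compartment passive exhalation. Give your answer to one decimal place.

τ = R × C = 9.0 × 70 mL/cmH2O = 9.0 × 0.070 L/cmH2O = 0.63 s.
Passive exhalation: V(t)/V₀ = e^(−t/τ) = e^(−0.66/0.63) = 0.3508.
Fraction exhaled = 1 − 0.3508 = 0.6492 → 64.92%.

64.9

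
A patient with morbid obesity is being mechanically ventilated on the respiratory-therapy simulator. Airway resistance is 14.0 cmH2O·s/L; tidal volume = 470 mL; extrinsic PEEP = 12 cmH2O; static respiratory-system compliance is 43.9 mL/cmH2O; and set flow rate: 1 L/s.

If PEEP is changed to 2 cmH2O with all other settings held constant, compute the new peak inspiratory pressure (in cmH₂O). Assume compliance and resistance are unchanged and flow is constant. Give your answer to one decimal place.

26.7

PIP = Vt/C + R·V̇ + PEEP (constant-flow equation of motion).
Only the baseline term changes: ΔPIP = ΔPEEP = 2 − 12 = -10.0 cmH2O.
Original PIP = 470/43.9 + 14.0×1 + 12 = 36.706 cmH2O; new PIP = 36.706 + (-10.0) = 26.706 cmH2O.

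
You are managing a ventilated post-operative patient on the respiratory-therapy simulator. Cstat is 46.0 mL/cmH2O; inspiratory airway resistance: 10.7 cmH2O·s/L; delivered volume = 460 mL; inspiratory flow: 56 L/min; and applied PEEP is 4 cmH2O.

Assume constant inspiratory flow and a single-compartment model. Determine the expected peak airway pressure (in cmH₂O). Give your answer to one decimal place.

Flow: 56 L/min ÷ 60 = 0.9333 L/s.
Equation of motion (constant flow): PIP = Vt/C + R·V̇ + PEEP.
PIP = 460/46.0 + 10.7×0.9333 + 4 = 10.0 + 9.986 + 4 = 23.986 cmH2O.

24.0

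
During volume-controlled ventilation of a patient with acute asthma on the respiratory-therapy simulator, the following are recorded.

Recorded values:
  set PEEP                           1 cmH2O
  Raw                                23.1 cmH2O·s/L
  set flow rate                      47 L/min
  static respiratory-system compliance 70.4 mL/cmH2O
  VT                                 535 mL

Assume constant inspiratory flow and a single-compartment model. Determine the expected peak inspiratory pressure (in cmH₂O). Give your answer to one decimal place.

26.7

Flow: 47 L/min ÷ 60 = 0.7833 L/s.
Equation of motion (constant flow): PIP = Vt/C + R·V̇ + PEEP.
PIP = 535/70.4 + 23.1×0.7833 + 1 = 7.599 + 18.094 + 1 = 26.693 cmH2O.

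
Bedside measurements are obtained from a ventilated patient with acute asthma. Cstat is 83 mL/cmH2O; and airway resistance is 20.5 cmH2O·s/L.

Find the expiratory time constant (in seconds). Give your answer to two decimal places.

τ = R × C = 20.5 × 83 mL/cmH2O = 20.5 × 0.083 L/cmH2O = 1.702 s.

1.70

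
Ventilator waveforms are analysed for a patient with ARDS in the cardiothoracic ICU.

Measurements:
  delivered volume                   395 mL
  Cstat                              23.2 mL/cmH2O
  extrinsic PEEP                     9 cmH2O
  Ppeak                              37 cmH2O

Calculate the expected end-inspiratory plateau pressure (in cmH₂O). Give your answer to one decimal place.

Pplat = PEEP + Vt / Cstat = 9 + 395 / 23.2 = 9 + 17.026 = 26.026 cmH2O.

26.0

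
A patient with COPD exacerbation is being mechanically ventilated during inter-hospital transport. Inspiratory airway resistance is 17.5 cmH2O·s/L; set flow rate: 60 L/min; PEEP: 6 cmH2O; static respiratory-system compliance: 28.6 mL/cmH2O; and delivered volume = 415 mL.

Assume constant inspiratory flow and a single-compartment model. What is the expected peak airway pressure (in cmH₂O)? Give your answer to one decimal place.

Flow: 60 L/min ÷ 60 = 1 L/s.
Equation of motion (constant flow): PIP = Vt/C + R·V̇ + PEEP.
PIP = 415/28.6 + 17.5×1 + 6 = 14.51 + 17.5 + 6 = 38.01 cmH2O.

38.0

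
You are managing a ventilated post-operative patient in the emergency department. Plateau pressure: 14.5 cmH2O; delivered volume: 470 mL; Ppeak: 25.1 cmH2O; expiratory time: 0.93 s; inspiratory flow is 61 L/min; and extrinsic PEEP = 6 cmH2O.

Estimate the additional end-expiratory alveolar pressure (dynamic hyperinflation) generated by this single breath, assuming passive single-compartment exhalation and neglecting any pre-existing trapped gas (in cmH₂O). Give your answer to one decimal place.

1.7

Flow: 61 L/min ÷ 60 = 1.0167 L/s.
R = (PIP − Pplat)/V̇ = (25.1 − 14.5) / 1.0167 = 10.6/1.0167 = 10.426 cmH2O·s/L.
C = Vt/(Pplat − PEEP) = 470.0 / (14.5 − 6) = 470.0/8.5 = 55.294 mL/cmH2O.
τ = R × C = 10.426 × 0.05529 L/cmH2O = 0.5765 s.
Fraction remaining = e^(−Te/τ) = e^(−0.93/0.5765) = 0.1993; trapped volume = 470.0 × 0.1993 = 93.671 mL.
Additional alveolar pressure from trapping ≈ V_trapped / C = 93.671 / 55.294 = 1.694 cmH2O.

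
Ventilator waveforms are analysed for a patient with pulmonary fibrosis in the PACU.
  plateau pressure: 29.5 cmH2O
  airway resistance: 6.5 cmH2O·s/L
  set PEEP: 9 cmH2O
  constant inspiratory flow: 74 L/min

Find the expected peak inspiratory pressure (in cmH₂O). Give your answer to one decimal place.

37.5

Flow: 74 L/min ÷ 60 = 1.2333 L/s.
PIP = Pplat + Raw × flow = 29.5 + 6.5 × 1.2333 = 29.5 + 8.016 = 37.516 cmH2O.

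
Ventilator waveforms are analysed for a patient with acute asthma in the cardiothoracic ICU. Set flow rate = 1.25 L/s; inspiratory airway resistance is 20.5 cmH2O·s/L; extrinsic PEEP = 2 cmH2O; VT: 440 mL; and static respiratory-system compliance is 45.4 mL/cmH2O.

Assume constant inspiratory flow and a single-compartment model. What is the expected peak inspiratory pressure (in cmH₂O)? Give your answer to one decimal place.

Equation of motion (constant flow): PIP = Vt/C + R·V̇ + PEEP.
PIP = 440/45.4 + 20.5×1.25 + 2 = 9.692 + 25.625 + 2 = 37.317 cmH2O.

37.3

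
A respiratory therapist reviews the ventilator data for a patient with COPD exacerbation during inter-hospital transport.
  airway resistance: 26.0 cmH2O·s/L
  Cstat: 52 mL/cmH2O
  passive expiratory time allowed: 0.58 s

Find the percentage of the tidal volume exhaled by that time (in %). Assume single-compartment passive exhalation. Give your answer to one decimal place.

τ = R × C = 26.0 × 52 mL/cmH2O = 26.0 × 0.052 L/cmH2O = 1.352 s.
Passive exhalation: V(t)/V₀ = e^(−t/τ) = e^(−0.58/1.352) = 0.6512.
Fraction exhaled = 1 − 0.6512 = 0.3488 → 34.88%.

34.9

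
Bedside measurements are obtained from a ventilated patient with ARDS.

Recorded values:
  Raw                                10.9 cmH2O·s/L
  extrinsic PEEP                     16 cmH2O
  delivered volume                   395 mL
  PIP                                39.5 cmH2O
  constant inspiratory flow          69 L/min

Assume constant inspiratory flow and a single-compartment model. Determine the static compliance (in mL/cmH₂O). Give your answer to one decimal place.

36.0

Flow: 69 L/min ÷ 60 = 1.15 L/s.
Equation of motion (constant flow): PIP = Vt/C + R·V̇ + PEEP.
Vt/C = PIP − R·V̇ − PEEP = 39.5 − 10.9×1.15 − 16 = 39.5 − 12.535 − 16 = 10.965 cmH2O.
C = Vt / 10.965 = 395 / 10.965 = 36.024 mL/cmH2O.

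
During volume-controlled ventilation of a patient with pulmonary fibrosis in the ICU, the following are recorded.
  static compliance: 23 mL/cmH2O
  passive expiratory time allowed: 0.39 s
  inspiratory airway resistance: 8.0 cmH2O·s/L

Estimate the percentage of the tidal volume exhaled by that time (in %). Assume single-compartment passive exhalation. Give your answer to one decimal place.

τ = R × C = 8.0 × 23 mL/cmH2O = 8.0 × 0.023 L/cmH2O = 0.184 s.
Passive exhalation: V(t)/V₀ = e^(−t/τ) = e^(−0.39/0.184) = 0.1201.
Fraction exhaled = 1 − 0.1201 = 0.8799 → 87.99%.

88.0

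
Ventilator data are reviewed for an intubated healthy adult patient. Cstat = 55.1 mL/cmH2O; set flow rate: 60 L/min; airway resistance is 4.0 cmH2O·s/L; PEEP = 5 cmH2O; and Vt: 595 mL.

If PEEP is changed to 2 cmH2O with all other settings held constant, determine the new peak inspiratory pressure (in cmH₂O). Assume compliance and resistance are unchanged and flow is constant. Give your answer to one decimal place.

Flow: 60 L/min ÷ 60 = 1 L/s.
PIP = Vt/C + R·V̇ + PEEP (constant-flow equation of motion).
Only the baseline term changes: ΔPIP = ΔPEEP = 2 − 5 = -3.0 cmH2O.
Original PIP = 595/55.1 + 4.0×1 + 5 = 19.799 cmH2O; new PIP = 19.799 + (-3.0) = 16.799 cmH2O.

16.8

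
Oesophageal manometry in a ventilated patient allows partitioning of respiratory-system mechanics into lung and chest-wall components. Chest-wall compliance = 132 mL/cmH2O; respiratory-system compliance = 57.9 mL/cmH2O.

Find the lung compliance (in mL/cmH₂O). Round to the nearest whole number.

1/CL = 1/Crs − 1/Ccw.
1/CL = 1/57.9 − 1/132 = 0.009695.
CL = 103.15 mL/cmH2O.

103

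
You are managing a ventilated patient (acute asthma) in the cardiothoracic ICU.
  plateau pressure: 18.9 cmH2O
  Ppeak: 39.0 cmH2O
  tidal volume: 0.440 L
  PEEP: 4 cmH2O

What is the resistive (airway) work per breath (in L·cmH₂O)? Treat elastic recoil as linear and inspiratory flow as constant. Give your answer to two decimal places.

8.84

With constant inspiratory flow the resistive pressure is constant at PIP − Pplat = 39.0 − 18.9 = 20.1 cmH2O, so resistive work = 20.1 × 0.440 = 8.844 L·cmH2O.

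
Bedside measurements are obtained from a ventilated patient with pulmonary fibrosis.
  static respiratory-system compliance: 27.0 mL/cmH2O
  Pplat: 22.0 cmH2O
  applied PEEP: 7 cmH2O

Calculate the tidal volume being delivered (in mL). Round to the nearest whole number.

Vt = Cstat × (Pplat − PEEP) = 27.0 × (22.0 − 7) = 27.0 × 15.0 = 405.0 mL.

405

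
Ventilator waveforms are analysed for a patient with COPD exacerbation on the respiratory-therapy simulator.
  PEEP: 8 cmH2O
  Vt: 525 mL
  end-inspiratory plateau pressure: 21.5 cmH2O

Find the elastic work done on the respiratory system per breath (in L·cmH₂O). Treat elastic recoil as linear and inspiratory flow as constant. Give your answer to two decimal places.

3.54

Elastic work ≈ ½ × (Pplat − PEEP) × Vt = 0.5 × (21.5 − 8) × 0.525 L = 0.5 × 13.5 × 0.525 = 3.544 L·cmH2O.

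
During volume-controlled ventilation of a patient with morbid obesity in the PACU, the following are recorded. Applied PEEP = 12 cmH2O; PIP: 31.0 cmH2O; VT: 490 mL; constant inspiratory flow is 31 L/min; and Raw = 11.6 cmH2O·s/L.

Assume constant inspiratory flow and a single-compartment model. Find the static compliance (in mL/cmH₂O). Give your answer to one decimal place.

Flow: 31 L/min ÷ 60 = 0.5167 L/s.
Equation of motion (constant flow): PIP = Vt/C + R·V̇ + PEEP.
Vt/C = PIP − R·V̇ − PEEP = 31.0 − 11.6×0.5167 − 12 = 31.0 − 5.994 − 12 = 13.006 cmH2O.
C = Vt / 13.006 = 490 / 13.006 = 37.675 mL/cmH2O.

37.7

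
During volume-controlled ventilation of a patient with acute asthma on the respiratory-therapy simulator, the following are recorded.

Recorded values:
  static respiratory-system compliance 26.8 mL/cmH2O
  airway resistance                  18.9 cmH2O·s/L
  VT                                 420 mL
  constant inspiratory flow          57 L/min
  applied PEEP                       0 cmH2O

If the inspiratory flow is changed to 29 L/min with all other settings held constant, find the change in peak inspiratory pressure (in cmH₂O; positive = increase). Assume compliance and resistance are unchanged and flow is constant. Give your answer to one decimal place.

-8.8

Flow: 57 L/min ÷ 60 = 0.95 L/s.
New flow: 29 L/min ÷ 60 = 0.4833 L/s.
PIP = Vt/C + R·V̇ + PEEP (constant-flow equation of motion).
Only the resistive term changes: ΔPIP = R × ΔV̇ = 18.9 × (0.4833 − 0.95) = 18.9 × -0.4667 = -8.821 cmH2O.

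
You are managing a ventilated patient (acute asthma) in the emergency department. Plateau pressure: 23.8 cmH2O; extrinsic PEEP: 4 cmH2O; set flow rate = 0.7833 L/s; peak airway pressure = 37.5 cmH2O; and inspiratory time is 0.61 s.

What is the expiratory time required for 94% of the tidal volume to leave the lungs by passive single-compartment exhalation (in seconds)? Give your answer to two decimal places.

1.19

Vt = flow × Ti = 0.7833 L/s × 0.61 s × 1000 mL/L = 477.81 mL.
R = (PIP − Pplat)/V̇ = (37.5 − 23.8) / 0.7833 = 13.7/0.7833 = 17.49 cmH2O·s/L.
C = Vt/(Pplat − PEEP) = 477.81 / (23.8 − 4) = 477.81/19.8 = 24.132 mL/cmH2O.
τ = R × C = 17.49 × 0.02413 L/cmH2O = 0.422 s.
t = −τ·ln(1 − 0.94) = −0.422·ln(0.06) = 1.187 s.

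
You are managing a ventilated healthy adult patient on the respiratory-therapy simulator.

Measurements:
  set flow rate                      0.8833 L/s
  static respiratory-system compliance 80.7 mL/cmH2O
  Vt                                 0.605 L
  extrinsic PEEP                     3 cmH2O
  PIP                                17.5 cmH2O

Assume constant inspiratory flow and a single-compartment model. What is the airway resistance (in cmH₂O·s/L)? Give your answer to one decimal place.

Equation of motion (constant flow): PIP = Vt/C + R·V̇ + PEEP.
R·V̇ = PIP − Vt/C − PEEP = 17.5 − 605/80.7 − 3 = 17.5 − 7.497 − 3 = 7.003 cmH2O.
R = 7.003 / 0.8833 = 7.928 cmH2O·s/L.

7.9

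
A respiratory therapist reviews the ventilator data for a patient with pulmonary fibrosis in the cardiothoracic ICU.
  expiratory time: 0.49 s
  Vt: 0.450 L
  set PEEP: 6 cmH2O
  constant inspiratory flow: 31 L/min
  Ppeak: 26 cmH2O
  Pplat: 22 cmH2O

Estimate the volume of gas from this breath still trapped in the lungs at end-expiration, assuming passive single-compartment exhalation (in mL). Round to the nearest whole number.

47

Flow: 31 L/min ÷ 60 = 0.5167 L/s.
R = (PIP − Pplat)/V̇ = (26 − 22) / 0.5167 = 4.0/0.5167 = 7.741 cmH2O·s/L.
C = Vt/(Pplat − PEEP) = 450.0 / (22 − 6) = 450.0/16.0 = 28.125 mL/cmH2O.
τ = R × C = 7.741 × 0.02813 L/cmH2O = 0.2178 s.
Fraction remaining = e^(−Te/τ) = e^(−0.49/0.2178) = 0.1054.
Trapped volume = 450.0 × 0.1054 = 47.43 mL.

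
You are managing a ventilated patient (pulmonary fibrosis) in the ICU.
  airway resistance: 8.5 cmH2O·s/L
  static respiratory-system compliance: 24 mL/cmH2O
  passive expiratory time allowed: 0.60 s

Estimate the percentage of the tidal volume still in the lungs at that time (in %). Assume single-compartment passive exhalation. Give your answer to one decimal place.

τ = R × C = 8.5 × 24 mL/cmH2O = 8.5 × 0.024 L/cmH2O = 0.204 s.
Passive exhalation: V(t)/V₀ = e^(−t/τ) = e^(−0.60/0.204) = 0.0528.
Fraction remaining = 0.0528 → 5.28%.

5.3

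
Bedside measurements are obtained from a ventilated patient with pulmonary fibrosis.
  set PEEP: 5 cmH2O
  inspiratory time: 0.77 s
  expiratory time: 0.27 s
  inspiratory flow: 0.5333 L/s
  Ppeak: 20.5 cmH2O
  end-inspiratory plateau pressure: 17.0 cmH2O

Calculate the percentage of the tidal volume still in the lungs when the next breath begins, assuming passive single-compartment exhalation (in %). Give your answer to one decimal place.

30.1

Vt = flow × Ti = 0.5333 L/s × 0.77 s × 1000 mL/L = 410.64 mL.
R = (PIP − Pplat)/V̇ = (20.5 − 17.0) / 0.5333 = 3.5/0.5333 = 6.563 cmH2O·s/L.
C = Vt/(Pplat − PEEP) = 410.64 / (17.0 − 5) = 410.64/12.0 = 34.22 mL/cmH2O.
τ = R × C = 6.563 × 0.03422 L/cmH2O = 0.2246 s.
Fraction remaining at end-expiration = e^(−Te/τ) = e^(−0.27/0.2246) = 0.3006 → 30.06%.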